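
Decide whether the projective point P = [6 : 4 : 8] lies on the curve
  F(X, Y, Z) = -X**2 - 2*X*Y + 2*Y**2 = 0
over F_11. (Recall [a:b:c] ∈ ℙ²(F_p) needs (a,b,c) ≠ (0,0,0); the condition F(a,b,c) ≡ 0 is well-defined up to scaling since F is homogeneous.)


F(6,4,8) ≡ 3 (mod 11); P is NOT on the curve.

Evaluate F(6, 4, 8) term-by-term (mod 11).
  -X**2 ↦ -1·36·1·1 = -36
  -2*X*Y ↦ -2·6·4·1 = -48
  2*Y**2 ↦ 2·1·16·1 = 32
Sum: F(6, 4, 8) = (-36) + (-48) + (32) = -52.
Reducing mod 11: -52 ≡ 3 (mod 11).
Since F(a, b, c) ≡ 3 ≠ 0 (mod 11), P does NOT lie on the curve.


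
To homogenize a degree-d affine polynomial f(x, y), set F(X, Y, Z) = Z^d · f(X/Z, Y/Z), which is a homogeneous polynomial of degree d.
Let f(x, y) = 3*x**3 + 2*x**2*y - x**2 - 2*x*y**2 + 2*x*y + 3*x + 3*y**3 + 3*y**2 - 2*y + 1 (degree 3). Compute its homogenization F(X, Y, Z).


F(X, Y, Z) = 3*X**3 + 2*X**2*Y - X**2*Z - 2*X*Y**2 + 2*X*Y*Z + 3*X*Z**2 + 3*Y**3 + 3*Y**2*Z - 2*Y*Z**2 + Z**3

deg(f) = 3.
Substitute x = X/Z, y = Y/Z into f, then multiply by Z^3.
  monomial 3·x^3·y^0 ↦ 3·X^3·Y^0·Z^0.
  monomial 2·x^2·y^1 ↦ 2·X^2·Y^1·Z^0.
  monomial -1·x^2·y^0 ↦ -1·X^2·Y^0·Z^1.
  monomial -2·x^1·y^2 ↦ -2·X^1·Y^2·Z^0.
  monomial 2·x^1·y^1 ↦ 2·X^1·Y^1·Z^1.
  monomial 3·x^1·y^0 ↦ 3·X^1·Y^0·Z^2.
  monomial 3·x^0·y^3 ↦ 3·X^0·Y^3·Z^0.
  monomial 3·x^0·y^2 ↦ 3·X^0·Y^2·Z^1.
  monomial -2·x^0·y^1 ↦ -2·X^0·Y^1·Z^2.
  monomial 1·x^0·y^0 ↦ 1·X^0·Y^0·Z^3.
Collecting: F(X, Y, Z) = 3*X**3 + 2*X**2*Y - X**2*Z - 2*X*Y**2 + 2*X*Y*Z + 3*X*Z**2 + 3*Y**3 + 3*Y**2*Z - 2*Y*Z**2 + Z**3.


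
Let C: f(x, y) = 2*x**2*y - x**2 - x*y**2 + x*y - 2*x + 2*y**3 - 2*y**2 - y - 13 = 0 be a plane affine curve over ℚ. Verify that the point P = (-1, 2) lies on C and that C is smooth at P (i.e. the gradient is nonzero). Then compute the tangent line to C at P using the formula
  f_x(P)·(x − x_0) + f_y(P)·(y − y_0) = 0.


Tangent line at P: -10*x + 20*y - 50 = 0.

Step 1: f(-1, 2) = 0, so P lies on C.
Step 2: partial derivatives
  f_x(x, y) = 4*x*y - 2*x - y**2 + y - 2, f_y(x, y) = 2*x**2 - 2*x*y + x + 6*y**2 - 4*y - 1.
  f_x(P) = -10, f_y(P) = 20 (gradient nonzero, so P is smooth).
Step 3: tangent line at P: -10·(x − -1) + 20·(y − 2) = 0.
Expanding: -10*x + 20*y - 50 = 0.


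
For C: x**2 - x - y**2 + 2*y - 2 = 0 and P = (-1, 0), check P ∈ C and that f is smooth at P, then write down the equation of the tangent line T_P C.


Tangent line at P: -3*x + 2*y - 3 = 0.

Step 1: f(-1, 0) = 0, so P lies on C.
Step 2: partial derivatives
  f_x(x, y) = 2*x - 1, f_y(x, y) = 2 - 2*y.
  f_x(P) = -3, f_y(P) = 2 (gradient nonzero, so P is smooth).
Step 3: tangent line at P: -3·(x − -1) + 2·(y − 0) = 0.
Expanding: -3*x + 2*y - 3 = 0.


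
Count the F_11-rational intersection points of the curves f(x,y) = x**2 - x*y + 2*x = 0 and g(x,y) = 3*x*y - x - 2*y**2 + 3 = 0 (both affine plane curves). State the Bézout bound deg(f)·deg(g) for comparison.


Common zeros: ∅; count = 0; Bézout bound = 4.

deg(f) = 2, deg(g) = 2, so Bézout bound = 4.
Scan x ∈ F_11. For each x, list the y ∈ F_11 with f(x, y) ≡ 0 and those with g(x, y) ≡ 0 (mod 11); the common zeros in that column are the intersection.
  x = 0: f ≡ 0 at y ∈ {0, 1, 2, 3, 4, 5, 6, 7, 8, 9, 10}; g ≡ 0 at y ∈ ∅; common: ∅.
  x = 1: f ≡ 0 at y ∈ {3}; g ≡ 0 at y ∈ {2, 5}; common: ∅.
  x = 2: f ≡ 0 at y ∈ {4}; g ≡ 0 at y ∈ {7}; common: ∅.
  x = 3: f ≡ 0 at y ∈ {5}; g ≡ 0 at y ∈ {0, 10}; common: ∅.
  x = 4: f ≡ 0 at y ∈ {6}; g ≡ 0 at y ∈ {8, 9}; common: ∅.
  x = 5: f ≡ 0 at y ∈ {7}; g ≡ 0 at y ∈ {1}; common: ∅.
  x = 6: f ≡ 0 at y ∈ {8}; g ≡ 0 at y ∈ {3, 6}; common: ∅.
  x = 7: f ≡ 0 at y ∈ {9}; g ≡ 0 at y ∈ ∅; common: ∅.
  x = 8: f ≡ 0 at y ∈ {10}; g ≡ 0 at y ∈ ∅; common: ∅.
  x = 9: f ≡ 0 at y ∈ {0}; g ≡ 0 at y ∈ ∅; common: ∅.
  x = 10: f ≡ 0 at y ∈ {1}; g ≡ 0 at y ∈ ∅; common: ∅.
Collecting: common zeros = ∅, so the count is 0.
Comparison with the Bézout bound: 0 ≤ 4 = deg(f)·deg(g), as expected for curves with no common component (the affine F_11-count falls short of the bound because intersections may lie at infinity, over extension fields, or carry multiplicity).


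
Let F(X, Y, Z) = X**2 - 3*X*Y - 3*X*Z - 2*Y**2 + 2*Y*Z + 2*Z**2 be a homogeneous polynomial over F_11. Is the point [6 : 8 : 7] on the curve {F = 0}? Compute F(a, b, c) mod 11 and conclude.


F(6,8,7) ≡ 2 (mod 11); P is NOT on the curve.

Evaluate F(6, 8, 7) term-by-term (mod 11).
  X**2 ↦ 1·36·1·1 = 36
  -3*X*Y ↦ -3·6·8·1 = -144
  -3*X*Z ↦ -3·6·1·7 = -126
  -2*Y**2 ↦ -2·1·64·1 = -128
  2*Y*Z ↦ 2·1·8·7 = 112
  2*Z**2 ↦ 2·1·1·49 = 98
Sum: F(6, 8, 7) = (36) + (-144) + (-126) + (-128) + (112) + (98) = -152.
Reducing mod 11: -152 ≡ 2 (mod 11).
Since F(a, b, c) ≡ 2 ≠ 0 (mod 11), P does NOT lie on the curve.


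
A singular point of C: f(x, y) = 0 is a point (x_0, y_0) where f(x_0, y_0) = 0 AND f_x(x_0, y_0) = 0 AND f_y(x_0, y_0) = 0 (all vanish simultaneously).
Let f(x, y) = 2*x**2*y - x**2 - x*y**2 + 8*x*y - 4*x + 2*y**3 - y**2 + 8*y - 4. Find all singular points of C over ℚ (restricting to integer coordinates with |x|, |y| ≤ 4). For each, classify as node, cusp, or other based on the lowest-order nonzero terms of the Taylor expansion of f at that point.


Singular points: {(-2, 0)}; classification: node.

Compute partial derivatives:
  f_x = 4*x*y - 2*x - y**2 + 8*y - 4.
  f_y = 2*x**2 - 2*x*y + 8*x + 6*y**2 - 2*y + 8.
Scan x_0 ∈ {−4, ..., 4}. For each x_0, f_y(x_0, y) is a polynomial in y; find its integer roots y ∈ {−4, ..., 4}, then test f_x and f at those candidates.
  x = -4: f_y(-4, y) = 6*y**2 + 6*y + 8; no integer root y with |y| ≤ 4.
  x = -3: f_y(-3, y) = 6*y**2 + 4*y + 2; no integer root y with |y| ≤ 4.
  x = -2: f_y(-2, y) = 6*y**2 + 2*y; vanishes at y ∈ {0}. (-2, 0): f_x = 0, f = 0 — SINGULAR.
  x = -1: f_y(-1, y) = 6*y**2 + 2; no integer root y with |y| ≤ 4.
  x = 0: f_y(0, y) = 6*y**2 - 2*y + 8; no integer root y with |y| ≤ 4.
  x = 1: f_y(1, y) = 6*y**2 - 4*y + 18; no integer root y with |y| ≤ 4.
  x = 2: f_y(2, y) = 6*y**2 - 6*y + 32; no integer root y with |y| ≤ 4.
  x = 3: f_y(3, y) = 6*y**2 - 8*y + 50; no integer root y with |y| ≤ 4.
  x = 4: f_y(4, y) = 6*y**2 - 10*y + 72; no integer root y with |y| ≤ 4.
Only singular point on the grid: (-2, 0).
Classify: substitute x = -2 + u, y = 0 + v and expand: f = 2*u**2*v - u**2 - u*v**2 + 2*v**3 + v**2.
No constant or linear terms (consistent with a singular point). Quadratic part: -u**2 + v**2. Cubic part: 2*u**2*v - u*v**2 + 2*v**3.
The quadratic part v**2 - u**2 = (v − u)(v + u) splits into two distinct linear factors, so there are two distinct tangent lines y − 0 = ±(x − -2) — this is a node (ordinary double point).
Classification: node.


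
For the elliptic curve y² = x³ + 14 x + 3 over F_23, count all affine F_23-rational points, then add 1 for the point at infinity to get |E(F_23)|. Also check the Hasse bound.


Affine points = {(0, 7), (0, 16), (1, 8), (1, 15), (2, 4), (2, 19), (3, 7), (3, 16), (4, 10), (4, 13), (6, 2), (6, 21), (8, 11), (8, 12), (10, 4), (10, 19), (11, 4), (11, 19), (12, 6), (12, 17), (13, 6), (13, 17), (15, 0), (17, 5), (17, 18), (20, 7), (20, 16), (21, 6), (21, 17)}; affine count = 29; |E(F_23)| = 30.

Discriminant check: Δ ∝ 4a³ + 27b² = 4·14³ + 27·3² = 4·2744 + 27·9 ≡ 18 (mod 23). Nonzero ⇒ E is nonsingular.
For each x ∈ F_23, compute rhs = x³ + 14·x + 3 mod 23, then count y ∈ F_23 with y² ≡ rhs.
  x = 0: rhs = 3, matching y values: 7, 16 (2 points).
  x = 1: rhs = 18, matching y values: 8, 15 (2 points).
  x = 2: rhs = 16, matching y values: 4, 19 (2 points).
  x = 3: rhs = 3, matching y values: 7, 16 (2 points).
  x = 4: rhs = 8, matching y values: 10, 13 (2 points).
  x = 5: rhs = 14, matching y values: none (0 points).
  x = 6: rhs = 4, matching y values: 2, 21 (2 points).
  x = 7: rhs = 7, matching y values: none (0 points).
  x = 8: rhs = 6, matching y values: 11, 12 (2 points).
  x = 9: rhs = 7, matching y values: none (0 points).
  x = 10: rhs = 16, matching y values: 4, 19 (2 points).
  x = 11: rhs = 16, matching y values: 4, 19 (2 points).
  x = 12: rhs = 13, matching y values: 6, 17 (2 points).
  x = 13: rhs = 13, matching y values: 6, 17 (2 points).
  x = 14: rhs = 22, matching y values: none (0 points).
  x = 15: rhs = 0, matching y values: 0 (1 points).
  x = 16: rhs = 22, matching y values: none (0 points).
  x = 17: rhs = 2, matching y values: 5, 18 (2 points).
  x = 18: rhs = 15, matching y values: none (0 points).
  x = 19: rhs = 21, matching y values: none (0 points).
  x = 20: rhs = 3, matching y values: 7, 16 (2 points).
  x = 21: rhs = 13, matching y values: 6, 17 (2 points).
  x = 22: rhs = 11, matching y values: none (0 points).
Total affine count: 29.
Full point count |E(F_23)| = 29 + 1 = 30.
Hasse bound: |30 − (23+1)| = |6| = 6 ≤ 2√23 ≈ 9.5917 ✓.


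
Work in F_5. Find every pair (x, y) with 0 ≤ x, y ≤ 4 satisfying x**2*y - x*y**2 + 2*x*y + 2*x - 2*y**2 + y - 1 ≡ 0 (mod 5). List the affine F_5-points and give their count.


Affine F_5-points: {(2, 2), (2, 4), (3, 0)}; count = 3.

For each of the 25 pairs (x, y) ∈ F_5², evaluate f(x, y) mod 5. Record the zeros.
  x = 0: [0↦4, 1↦3, 2↦3, 3↦4, 4↦1]  zeros at y ∈ ∅
  x = 1: [0↦1, 1↦2, 2↦2, 3↦1, 4↦4]  zeros at y ∈ ∅
  x = 2: [0↦3, 1↦3, 2↦0, 3↦4, 4↦0]  zeros at y ∈ {2, 4}
  x = 3: [0↦0, 1↦1, 2↦2, 3↦3, 4↦4]  zeros at y ∈ {0}
  x = 4: [0↦2, 1↦1, 2↦3, 3↦3, 4↦1]  zeros at y ∈ ∅
Collecting zeros: affine points = {(2, 2), (2, 4), (3, 0)}.
Total count |C(F_5)_aff| = 3.


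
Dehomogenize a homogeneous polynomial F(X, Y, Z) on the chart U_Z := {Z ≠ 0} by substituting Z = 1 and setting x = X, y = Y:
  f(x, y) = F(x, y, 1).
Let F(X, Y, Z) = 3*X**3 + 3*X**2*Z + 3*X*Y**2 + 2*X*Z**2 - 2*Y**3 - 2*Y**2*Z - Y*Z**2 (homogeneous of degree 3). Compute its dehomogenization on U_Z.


f(x, y) = 3*x**3 + 3*x**2 + 3*x*y**2 + 2*x - 2*y**3 - 2*y**2 - y

On U_Z we set Z = 1. Each monomial c·X^i·Y^j·Z^k in F becomes c·x^i·y^j·1^k = c·x^i·y^j.
Substituting Z = 1: F(X, Y, 1) = 3*x**3 + 3*x**2 + 3*x*y**2 + 2*x - 2*y**3 - 2*y**2 - y.
Note: deg(f) ≤ deg(F) = 3; strict inequality happens when F is divisible by Z (lost terms).


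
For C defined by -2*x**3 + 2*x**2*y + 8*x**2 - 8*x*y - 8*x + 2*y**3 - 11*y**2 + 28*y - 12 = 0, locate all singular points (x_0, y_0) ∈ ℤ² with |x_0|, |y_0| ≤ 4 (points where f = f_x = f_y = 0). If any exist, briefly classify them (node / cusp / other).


Singular points: {(2, 2)}; classification: cusp.

Compute partial derivatives:
  f_x = -6*x**2 + 4*x*y + 16*x - 8*y - 8.
  f_y = 2*x**2 - 8*x + 6*y**2 - 22*y + 28.
Scan x_0 ∈ {−4, ..., 4}. For each x_0, f_y(x_0, y) is a polynomial in y; find its integer roots y ∈ {−4, ..., 4}, then test f_x and f at those candidates.
  x = -4: f_y(-4, y) = 6*y**2 - 22*y + 92; no integer root y with |y| ≤ 4.
  x = -3: f_y(-3, y) = 6*y**2 - 22*y + 70; no integer root y with |y| ≤ 4.
  x = -2: f_y(-2, y) = 6*y**2 - 22*y + 52; no integer root y with |y| ≤ 4.
  x = -1: f_y(-1, y) = 6*y**2 - 22*y + 38; no integer root y with |y| ≤ 4.
  x = 0: f_y(0, y) = 6*y**2 - 22*y + 28; no integer root y with |y| ≤ 4.
  x = 1: f_y(1, y) = 6*y**2 - 22*y + 22; no integer root y with |y| ≤ 4.
  x = 2: f_y(2, y) = 6*y**2 - 22*y + 20; vanishes at y ∈ {2}. (2, 2): f_x = 0, f = 0 — SINGULAR.
  x = 3: f_y(3, y) = 6*y**2 - 22*y + 22; no integer root y with |y| ≤ 4.
  x = 4: f_y(4, y) = 6*y**2 - 22*y + 28; no integer root y with |y| ≤ 4.
Only singular point on the grid: (2, 2).
Classify: substitute x = 2 + u, y = 2 + v and expand: f = -2*u**3 + 2*u**2*v + 2*v**3 + v**2.
No constant or linear terms (consistent with a singular point). Quadratic part: v**2. Cubic part: -2*u**3 + 2*u**2*v + 2*v**3.
The quadratic part v**2 is a perfect square, so there is a single (double) tangent line v = 0, i.e. y = 2. Restricting the cubic part to that line (v = 0) leaves -2*u**3 ≠ 0, so f is not divisible by v and the branch is v² ≈ 2*u**3 to lowest order — this is a cusp.
Classification: cusp.


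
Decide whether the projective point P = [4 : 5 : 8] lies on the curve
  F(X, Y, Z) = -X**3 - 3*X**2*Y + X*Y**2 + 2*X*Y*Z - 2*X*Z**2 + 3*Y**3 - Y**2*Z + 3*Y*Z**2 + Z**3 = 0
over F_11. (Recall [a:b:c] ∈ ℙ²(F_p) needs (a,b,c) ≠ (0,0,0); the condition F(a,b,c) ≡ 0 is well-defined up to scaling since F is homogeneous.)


F(4,5,8) ≡ 8 (mod 11); P is NOT on the curve.

Evaluate F(4, 5, 8) term-by-term (mod 11).
  -X**3 ↦ -1·64·1·1 = -64
  -3*X**2*Y ↦ -3·16·5·1 = -240
  X*Y**2 ↦ 1·4·25·1 = 100
  2*X*Y*Z ↦ 2·4·5·8 = 320
  -2*X*Z**2 ↦ -2·4·1·64 = -512
  3*Y**3 ↦ 3·1·125·1 = 375
  -Y**2*Z ↦ -1·1·25·8 = -200
  3*Y*Z**2 ↦ 3·1·5·64 = 960
  Z**3 ↦ 1·1·1·512 = 512
Sum: F(4, 5, 8) = (-64) + (-240) + (100) + (320) + (-512) + (375) + (-200) + (960) + (512) = 1251.
Reducing mod 11: 1251 ≡ 8 (mod 11).
Since F(a, b, c) ≡ 8 ≠ 0 (mod 11), P does NOT lie on the curve.


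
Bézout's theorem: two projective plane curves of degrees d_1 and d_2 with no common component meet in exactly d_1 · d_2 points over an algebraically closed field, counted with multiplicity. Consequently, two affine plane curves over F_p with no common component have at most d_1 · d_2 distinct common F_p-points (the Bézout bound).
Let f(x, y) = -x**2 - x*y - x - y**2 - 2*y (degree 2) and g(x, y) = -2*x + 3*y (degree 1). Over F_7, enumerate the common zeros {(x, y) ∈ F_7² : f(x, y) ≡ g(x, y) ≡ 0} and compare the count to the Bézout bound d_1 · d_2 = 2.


Common zeros: {(0, 0)}; count = 1; Bézout bound = 2.

deg(f) = 2, deg(g) = 1, so Bézout bound = 2.
Scan x ∈ F_7. For each x, list the y ∈ F_7 with f(x, y) ≡ 0 and those with g(x, y) ≡ 0 (mod 7); the common zeros in that column are the intersection.
  x = 0: f ≡ 0 at y ∈ {0, 5}; g ≡ 0 at y ∈ {0}; common: {0}.
  x = 1: f ≡ 0 at y ∈ {5, 6}; g ≡ 0 at y ∈ {3}; common: ∅.
  x = 2: f ≡ 0 at y ∈ ∅; g ≡ 0 at y ∈ {6}; common: ∅.
  x = 3: f ≡ 0 at y ∈ ∅; g ≡ 0 at y ∈ {2}; common: ∅.
  x = 4: f ≡ 0 at y ∈ ∅; g ≡ 0 at y ∈ {5}; common: ∅.
  x = 5: f ≡ 0 at y ∈ ∅; g ≡ 0 at y ∈ {1}; common: ∅.
  x = 6: f ≡ 0 at y ∈ {0, 6}; g ≡ 0 at y ∈ {4}; common: ∅.
Collecting: common zeros = {(0, 0)}, so the count is 1.
Comparison with the Bézout bound: 1 ≤ 2 = deg(f)·deg(g), as expected for curves with no common component (the affine F_7-count falls short of the bound because intersections may lie at infinity, over extension fields, or carry multiplicity).


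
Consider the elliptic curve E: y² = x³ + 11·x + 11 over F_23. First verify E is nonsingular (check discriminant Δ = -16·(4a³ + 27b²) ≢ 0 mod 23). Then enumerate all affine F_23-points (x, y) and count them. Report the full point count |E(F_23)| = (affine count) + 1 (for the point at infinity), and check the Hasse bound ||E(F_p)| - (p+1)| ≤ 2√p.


Affine points = {(1, 0), (2, 8), (2, 15), (3, 5), (3, 18), (4, 2), (4, 21), (8, 6), (8, 17), (12, 10), (12, 13), (15, 3), (15, 20), (19, 8), (19, 15), (21, 2), (21, 21)}; affine count = 17; |E(F_23)| = 18.

Discriminant check: Δ ∝ 4a³ + 27b² = 4·11³ + 27·11² = 4·1331 + 27·121 ≡ 12 (mod 23). Nonzero ⇒ E is nonsingular.
For each x ∈ F_23, compute rhs = x³ + 11·x + 11 mod 23, then count y ∈ F_23 with y² ≡ rhs.
  x = 0: rhs = 11, matching y values: none (0 points).
  x = 1: rhs = 0, matching y values: 0 (1 points).
  x = 2: rhs = 18, matching y values: 8, 15 (2 points).
  x = 3: rhs = 2, matching y values: 5, 18 (2 points).
  x = 4: rhs = 4, matching y values: 2, 21 (2 points).
  x = 5: rhs = 7, matching y values: none (0 points).
  x = 6: rhs = 17, matching y values: none (0 points).
  x = 7: rhs = 17, matching y values: none (0 points).
  x = 8: rhs = 13, matching y values: 6, 17 (2 points).
  x = 9: rhs = 11, matching y values: none (0 points).
  x = 10: rhs = 17, matching y values: none (0 points).
  x = 11: rhs = 14, matching y values: none (0 points).
  x = 12: rhs = 8, matching y values: 10, 13 (2 points).
  x = 13: rhs = 5, matching y values: none (0 points).
  x = 14: rhs = 11, matching y values: none (0 points).
  x = 15: rhs = 9, matching y values: 3, 20 (2 points).
  x = 16: rhs = 5, matching y values: none (0 points).
  x = 17: rhs = 5, matching y values: none (0 points).
  x = 18: rhs = 15, matching y values: none (0 points).
  x = 19: rhs = 18, matching y values: 8, 15 (2 points).
  x = 20: rhs = 20, matching y values: none (0 points).
  x = 21: rhs = 4, matching y values: 2, 21 (2 points).
  x = 22: rhs = 22, matching y values: none (0 points).
Total affine count: 17.
Full point count |E(F_23)| = 17 + 1 = 18.
Hasse bound: |18 − (23+1)| = |-6| = 6 ≤ 2√23 ≈ 9.5917 ✓.


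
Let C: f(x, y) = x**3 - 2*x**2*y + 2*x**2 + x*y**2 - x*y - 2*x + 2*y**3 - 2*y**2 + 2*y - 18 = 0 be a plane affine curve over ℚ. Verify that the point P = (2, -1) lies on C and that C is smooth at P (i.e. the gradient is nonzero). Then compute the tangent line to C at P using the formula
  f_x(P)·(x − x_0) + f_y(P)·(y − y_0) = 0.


Tangent line at P: 28*x - 2*y - 58 = 0.

Step 1: f(2, -1) = 0, so P lies on C.
Step 2: partial derivatives
  f_x(x, y) = 3*x**2 - 4*x*y + 4*x + y**2 - y - 2, f_y(x, y) = -2*x**2 + 2*x*y - x + 6*y**2 - 4*y + 2.
  f_x(P) = 28, f_y(P) = -2 (gradient nonzero, so P is smooth).
Step 3: tangent line at P: 28·(x − 2) + -2·(y − -1) = 0.
Expanding: 28*x - 2*y - 58 = 0.


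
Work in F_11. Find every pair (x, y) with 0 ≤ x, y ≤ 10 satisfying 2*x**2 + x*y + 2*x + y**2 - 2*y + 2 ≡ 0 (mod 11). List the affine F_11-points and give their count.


Affine F_11-points: {(4, 4), (4, 5), (5, 1), (5, 7), (7, 7), (7, 10), (9, 5), (9, 10), (10, 1), (10, 2)}; count = 10.

For each of the 121 pairs (x, y) ∈ F_11², evaluate f(x, y) mod 11. Record the zeros.
  x = 0: [0↦2, 1↦1, 2↦2, 3↦5, 4↦10, 5↦6, 6↦4, 7↦4, 8↦6, 9↦10, 10↦5]  zeros at y ∈ ∅
  x = 1: [0↦6, 1↦6, 2↦8, 3↦1, 4↦7, 5↦4, 6↦3, 7↦4, 8↦7, 9↦1, 10↦8]  zeros at y ∈ ∅
  x = 2: [0↦3, 1↦4, 2↦7, 3↦1, 4↦8, 5↦6, 6↦6, 7↦8, 8↦1, 9↦7, 10↦4]  zeros at y ∈ ∅
  x = 3: [0↦4, 1↦6, 2↦10, 3↦5, 4↦2, 5↦1, 6↦2, 7↦5, 8↦10, 9↦6, 10↦4]  zeros at y ∈ ∅
  x = 4: [0↦9, 1↦1, 2↦6, 3↦2, 4↦0, 5↦0, 6↦2, 7↦6, 8↦1, 9↦9, 10↦8]  zeros at y ∈ {4, 5}
  x = 5: [0↦7, 1↦0, 2↦6, 3↦3, 4↦2, 5↦3, 6↦6, 7↦0, 8↦7, 9↦5, 10↦5]  zeros at y ∈ {1, 7}
  x = 6: [0↦9, 1↦3, 2↦10, 3↦8, 4↦8, 5↦10, 6↦3, 7↦9, 8↦6, 9↦5, 10↦6]  zeros at y ∈ ∅
  x = 7: [0↦4, 1↦10, 2↦7, 3↦6, 4↦7, 5↦10, 6↦4, 7↦0, 8↦9, 9↦9, 10↦0]  zeros at y ∈ {7, 10}
  x = 8: [0↦3, 1↦10, 2↦8, 3↦8, 4↦10, 5↦3, 6↦9, 7↦6, 8↦5, 9↦6, 10↦9]  zeros at y ∈ ∅
  x = 9: [0↦6, 1↦3, 2↦2, 3↦3, 4↦6, 5↦0, 6↦7, 7↦5, 8↦5, 9↦7, 10↦0]  zeros at y ∈ {5, 10}
  x = 10: [0↦2, 1↦0, 2↦0, 3↦2, 4↦6, 5↦1, 6↦9, 7↦8, 8↦9, 9↦1, 10↦6]  zeros at y ∈ {1, 2}
Collecting zeros: affine points = {(4, 4), (4, 5), (5, 1), (5, 7), (7, 7), (7, 10), (9, 5), (9, 10), (10, 1), (10, 2)}.
Total count |C(F_11)_aff| = 10.


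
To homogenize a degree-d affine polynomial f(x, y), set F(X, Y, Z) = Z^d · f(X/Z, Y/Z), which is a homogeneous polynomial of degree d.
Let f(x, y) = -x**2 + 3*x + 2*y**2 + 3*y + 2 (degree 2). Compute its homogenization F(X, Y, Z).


F(X, Y, Z) = -X**2 + 3*X*Z + 2*Y**2 + 3*Y*Z + 2*Z**2

deg(f) = 2.
Substitute x = X/Z, y = Y/Z into f, then multiply by Z^2.
  monomial -1·x^2·y^0 ↦ -1·X^2·Y^0·Z^0.
  monomial 3·x^1·y^0 ↦ 3·X^1·Y^0·Z^1.
  monomial 2·x^0·y^2 ↦ 2·X^0·Y^2·Z^0.
  monomial 3·x^0·y^1 ↦ 3·X^0·Y^1·Z^1.
  monomial 2·x^0·y^0 ↦ 2·X^0·Y^0·Z^2.
Collecting: F(X, Y, Z) = -X**2 + 3*X*Z + 2*Y**2 + 3*Y*Z + 2*Z**2.


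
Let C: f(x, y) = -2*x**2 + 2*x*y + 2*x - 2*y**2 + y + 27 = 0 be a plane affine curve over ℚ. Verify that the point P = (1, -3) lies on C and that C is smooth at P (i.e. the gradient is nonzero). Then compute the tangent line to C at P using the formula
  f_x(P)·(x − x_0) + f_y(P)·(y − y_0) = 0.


Tangent line at P: -8*x + 15*y + 53 = 0.

Step 1: f(1, -3) = 0, so P lies on C.
Step 2: partial derivatives
  f_x(x, y) = -4*x + 2*y + 2, f_y(x, y) = 2*x - 4*y + 1.
  f_x(P) = -8, f_y(P) = 15 (gradient nonzero, so P is smooth).
Step 3: tangent line at P: -8·(x − 1) + 15·(y − -3) = 0.
Expanding: -8*x + 15*y + 53 = 0.


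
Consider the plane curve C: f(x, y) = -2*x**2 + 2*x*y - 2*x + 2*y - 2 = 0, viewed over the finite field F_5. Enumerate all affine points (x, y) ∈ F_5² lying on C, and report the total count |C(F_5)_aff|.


Affine F_5-points: {(0, 1), (1, 4), (2, 4), (3, 2)}; count = 4.

For each of the 25 pairs (x, y) ∈ F_5², evaluate f(x, y) mod 5. Record the zeros.
  x = 0: [0↦3, 1↦0, 2↦2, 3↦4, 4↦1]  zeros at y ∈ {1}
  x = 1: [0↦4, 1↦3, 2↦2, 3↦1, 4↦0]  zeros at y ∈ {4}
  x = 2: [0↦1, 1↦2, 2↦3, 3↦4, 4↦0]  zeros at y ∈ {4}
  x = 3: [0↦4, 1↦2, 2↦0, 3↦3, 4↦1]  zeros at y ∈ {2}
  x = 4: [0↦3, 1↦3, 2↦3, 3↦3, 4↦3]  zeros at y ∈ ∅
Collecting zeros: affine points = {(0, 1), (1, 4), (2, 4), (3, 2)}.
Total count |C(F_5)_aff| = 4.


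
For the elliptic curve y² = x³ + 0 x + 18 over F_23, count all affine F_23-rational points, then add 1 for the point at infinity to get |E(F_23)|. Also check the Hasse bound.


Affine points = {(0, 8), (0, 15), (2, 7), (2, 16), (4, 6), (4, 17), (6, 2), (6, 21), (7, 4), (7, 19), (8, 1), (8, 22), (10, 11), (10, 12), (14, 5), (14, 18), (15, 9), (15, 14), (17, 3), (17, 20), (18, 10), (18, 13), (19, 0)}; affine count = 23; |E(F_23)| = 24.

Discriminant check: Δ ∝ 4a³ + 27b² = 4·0³ + 27·18² = 4·0 + 27·324 ≡ 8 (mod 23). Nonzero ⇒ E is nonsingular.
For each x ∈ F_23, compute rhs = x³ + 0·x + 18 mod 23, then count y ∈ F_23 with y² ≡ rhs.
  x = 0: rhs = 18, matching y values: 8, 15 (2 points).
  x = 1: rhs = 19, matching y values: none (0 points).
  x = 2: rhs = 3, matching y values: 7, 16 (2 points).
  x = 3: rhs = 22, matching y values: none (0 points).
  x = 4: rhs = 13, matching y values: 6, 17 (2 points).
  x = 5: rhs = 5, matching y values: none (0 points).
  x = 6: rhs = 4, matching y values: 2, 21 (2 points).
  x = 7: rhs = 16, matching y values: 4, 19 (2 points).
  x = 8: rhs = 1, matching y values: 1, 22 (2 points).
  x = 9: rhs = 11, matching y values: none (0 points).
  x = 10: rhs = 6, matching y values: 11, 12 (2 points).
  x = 11: rhs = 15, matching y values: none (0 points).
  x = 12: rhs = 21, matching y values: none (0 points).
  x = 13: rhs = 7, matching y values: none (0 points).
  x = 14: rhs = 2, matching y values: 5, 18 (2 points).
  x = 15: rhs = 12, matching y values: 9, 14 (2 points).
  x = 16: rhs = 20, matching y values: none (0 points).
  x = 17: rhs = 9, matching y values: 3, 20 (2 points).
  x = 18: rhs = 8, matching y values: 10, 13 (2 points).
  x = 19: rhs = 0, matching y values: 0 (1 points).
  x = 20: rhs = 14, matching y values: none (0 points).
  x = 21: rhs = 10, matching y values: none (0 points).
  x = 22: rhs = 17, matching y values: none (0 points).
Total affine count: 23.
Full point count |E(F_23)| = 23 + 1 = 24.
Hasse bound: |24 − (23+1)| = |0| = 0 ≤ 2√23 ≈ 9.5917 ✓.


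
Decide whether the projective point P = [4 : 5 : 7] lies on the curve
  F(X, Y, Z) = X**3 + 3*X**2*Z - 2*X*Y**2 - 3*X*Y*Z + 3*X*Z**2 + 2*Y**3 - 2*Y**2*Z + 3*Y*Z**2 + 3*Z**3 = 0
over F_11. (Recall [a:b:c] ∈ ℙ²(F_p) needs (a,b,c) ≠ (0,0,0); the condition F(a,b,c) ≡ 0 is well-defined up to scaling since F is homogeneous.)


F(4,5,7) ≡ 8 (mod 11); P is NOT on the curve.

Evaluate F(4, 5, 7) term-by-term (mod 11).
  X**3 ↦ 1·64·1·1 = 64
  3*X**2*Z ↦ 3·16·1·7 = 336
  -2*X*Y**2 ↦ -2·4·25·1 = -200
  -3*X*Y*Z ↦ -3·4·5·7 = -420
  3*X*Z**2 ↦ 3·4·1·49 = 588
  2*Y**3 ↦ 2·1·125·1 = 250
  -2*Y**2*Z ↦ -2·1·25·7 = -350
  3*Y*Z**2 ↦ 3·1·5·49 = 735
  3*Z**3 ↦ 3·1·1·343 = 1029
Sum: F(4, 5, 7) = (64) + (336) + (-200) + (-420) + (588) + (250) + (-350) + (735) + (1029) = 2032.
Reducing mod 11: 2032 ≡ 8 (mod 11).
Since F(a, b, c) ≡ 8 ≠ 0 (mod 11), P does NOT lie on the curve.


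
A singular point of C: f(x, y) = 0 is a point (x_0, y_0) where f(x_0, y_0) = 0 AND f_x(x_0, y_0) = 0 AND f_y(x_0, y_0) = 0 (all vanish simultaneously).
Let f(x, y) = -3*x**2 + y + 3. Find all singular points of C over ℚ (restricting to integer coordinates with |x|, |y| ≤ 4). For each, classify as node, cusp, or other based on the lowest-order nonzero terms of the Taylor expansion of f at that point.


No singular points in the scanned grid; C is smooth there.

Compute partial derivatives:
  f_x = -6*x.
  f_y = 1.
f_y = 1 is a nonzero constant, so f_y never vanishes: no point (x, y) can satisfy f = f_x = f_y = 0. In particular no (x, y) ∈ {−4, ..., 4}² is singular; the curve is smooth.


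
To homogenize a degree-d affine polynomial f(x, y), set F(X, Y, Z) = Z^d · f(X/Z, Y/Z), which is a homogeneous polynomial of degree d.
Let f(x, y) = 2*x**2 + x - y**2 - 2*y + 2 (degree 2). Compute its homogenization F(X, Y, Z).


F(X, Y, Z) = 2*X**2 + X*Z - Y**2 - 2*Y*Z + 2*Z**2

deg(f) = 2.
Substitute x = X/Z, y = Y/Z into f, then multiply by Z^2.
  monomial 2·x^2·y^0 ↦ 2·X^2·Y^0·Z^0.
  monomial 1·x^1·y^0 ↦ 1·X^1·Y^0·Z^1.
  monomial -1·x^0·y^2 ↦ -1·X^0·Y^2·Z^0.
  monomial -2·x^0·y^1 ↦ -2·X^0·Y^1·Z^1.
  monomial 2·x^0·y^0 ↦ 2·X^0·Y^0·Z^2.
Collecting: F(X, Y, Z) = 2*X**2 + X*Z - Y**2 - 2*Y*Z + 2*Z**2.


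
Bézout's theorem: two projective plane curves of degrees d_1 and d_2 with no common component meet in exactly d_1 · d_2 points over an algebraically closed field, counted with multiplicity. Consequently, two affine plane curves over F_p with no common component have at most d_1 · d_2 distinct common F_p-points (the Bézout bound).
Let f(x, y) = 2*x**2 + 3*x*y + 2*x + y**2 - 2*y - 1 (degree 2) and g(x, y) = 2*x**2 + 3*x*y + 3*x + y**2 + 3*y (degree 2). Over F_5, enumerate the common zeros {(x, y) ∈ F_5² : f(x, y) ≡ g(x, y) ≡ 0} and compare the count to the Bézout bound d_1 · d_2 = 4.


Common zeros: {(4, 1), (4, 4)}; count = 2; Bézout bound = 4.

deg(f) = 2, deg(g) = 2, so Bézout bound = 4.
Scan x ∈ F_5. For each x, list the y ∈ F_5 with f(x, y) ≡ 0 and those with g(x, y) ≡ 0 (mod 5); the common zeros in that column are the intersection.
  x = 0: f ≡ 0 at y ∈ ∅; g ≡ 0 at y ∈ {0, 2}; common: ∅.
  x = 1: f ≡ 0 at y ∈ {1, 3}; g ≡ 0 at y ∈ {0, 4}; common: ∅.
  x = 2: f ≡ 0 at y ∈ ∅; g ≡ 0 at y ∈ {3}; common: ∅.
  x = 3: f ≡ 0 at y ∈ ∅; g ≡ 0 at y ∈ {1, 2}; common: ∅.
  x = 4: f ≡ 0 at y ∈ {1, 4}; g ≡ 0 at y ∈ {1, 4}; common: {1, 4}.
Collecting: common zeros = {(4, 1), (4, 4)}, so the count is 2.
Comparison with the Bézout bound: 2 ≤ 4 = deg(f)·deg(g), as expected for curves with no common component (the affine F_5-count falls short of the bound because intersections may lie at infinity, over extension fields, or carry multiplicity).


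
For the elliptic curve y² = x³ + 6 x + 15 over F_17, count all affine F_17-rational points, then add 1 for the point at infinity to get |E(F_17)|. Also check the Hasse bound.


Affine points = {(0, 7), (0, 10), (2, 1), (2, 16), (3, 3), (3, 14), (4, 1), (4, 16), (5, 0), (7, 3), (7, 14), (9, 4), (9, 13), (10, 2), (10, 15), (11, 1), (11, 16), (12, 8), (12, 9), (14, 2), (14, 15), (16, 5), (16, 12)}; affine count = 23; |E(F_17)| = 24.

Discriminant check: Δ ∝ 4a³ + 27b² = 4·6³ + 27·15² = 4·216 + 27·225 ≡ 3 (mod 17). Nonzero ⇒ E is nonsingular.
For each x ∈ F_17, compute rhs = x³ + 6·x + 15 mod 17, then count y ∈ F_17 with y² ≡ rhs.
  x = 0: rhs = 15, matching y values: 7, 10 (2 points).
  x = 1: rhs = 5, matching y values: none (0 points).
  x = 2: rhs = 1, matching y values: 1, 16 (2 points).
  x = 3: rhs = 9, matching y values: 3, 14 (2 points).
  x = 4: rhs = 1, matching y values: 1, 16 (2 points).
  x = 5: rhs = 0, matching y values: 0 (1 points).
  x = 6: rhs = 12, matching y values: none (0 points).
  x = 7: rhs = 9, matching y values: 3, 14 (2 points).
  x = 8: rhs = 14, matching y values: none (0 points).
  x = 9: rhs = 16, matching y values: 4, 13 (2 points).
  x = 10: rhs = 4, matching y values: 2, 15 (2 points).
  x = 11: rhs = 1, matching y values: 1, 16 (2 points).
  x = 12: rhs = 13, matching y values: 8, 9 (2 points).
  x = 13: rhs = 12, matching y values: none (0 points).
  x = 14: rhs = 4, matching y values: 2, 15 (2 points).
  x = 15: rhs = 12, matching y values: none (0 points).
  x = 16: rhs = 8, matching y values: 5, 12 (2 points).
Total affine count: 23.
Full point count |E(F_17)| = 23 + 1 = 24.
Hasse bound: |24 − (17+1)| = |6| = 6 ≤ 2√17 ≈ 8.2462 ✓.


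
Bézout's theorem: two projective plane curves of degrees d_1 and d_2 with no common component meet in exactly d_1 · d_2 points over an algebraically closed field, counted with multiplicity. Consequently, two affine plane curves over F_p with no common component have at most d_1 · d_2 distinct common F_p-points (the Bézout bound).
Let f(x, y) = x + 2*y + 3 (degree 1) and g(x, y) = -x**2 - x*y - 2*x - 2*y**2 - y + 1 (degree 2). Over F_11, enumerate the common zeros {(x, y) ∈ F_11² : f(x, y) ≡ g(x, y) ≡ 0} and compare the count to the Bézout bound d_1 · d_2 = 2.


Common zeros: {(9, 5), (10, 10)}; count = 2; Bézout bound = 2.

deg(f) = 1, deg(g) = 2, so Bézout bound = 2.
Scan x ∈ F_11. For each x, list the y ∈ F_11 with f(x, y) ≡ 0 and those with g(x, y) ≡ 0 (mod 11); the common zeros in that column are the intersection.
  x = 0: f ≡ 0 at y ∈ {4}; g ≡ 0 at y ∈ {6, 10}; common: ∅.
  x = 1: f ≡ 0 at y ∈ {9}; g ≡ 0 at y ∈ ∅; common: ∅.
  x = 2: f ≡ 0 at y ∈ {3}; g ≡ 0 at y ∈ ∅; common: ∅.
  x = 3: f ≡ 0 at y ∈ {8}; g ≡ 0 at y ∈ {3, 6}; common: ∅.
  x = 4: f ≡ 0 at y ∈ {2}; g ≡ 0 at y ∈ ∅; common: ∅.
  x = 5: f ≡ 0 at y ∈ {7}; g ≡ 0 at y ∈ ∅; common: ∅.
  x = 6: f ≡ 0 at y ∈ {1}; g ≡ 0 at y ∈ {5, 8}; common: ∅.
  x = 7: f ≡ 0 at y ∈ {6}; g ≡ 0 at y ∈ ∅; common: ∅.
  x = 8: f ≡ 0 at y ∈ {0}; g ≡ 0 at y ∈ ∅; common: ∅.
  x = 9: f ≡ 0 at y ∈ {5}; g ≡ 0 at y ∈ {1, 5}; common: {5}.
  x = 10: f ≡ 0 at y ∈ {10}; g ≡ 0 at y ∈ {1, 10}; common: {10}.
Collecting: common zeros = {(9, 5), (10, 10)}, so the count is 2.
Comparison with the Bézout bound: 2 ≤ 2 = deg(f)·deg(g), as expected for curves with no common component (the bound is attained).


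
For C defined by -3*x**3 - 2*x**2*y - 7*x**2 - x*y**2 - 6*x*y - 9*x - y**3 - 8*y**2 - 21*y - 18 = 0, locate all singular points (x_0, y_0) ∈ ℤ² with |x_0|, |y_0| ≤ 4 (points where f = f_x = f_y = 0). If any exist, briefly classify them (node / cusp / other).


Singular points: {(0, -3)}; classification: node.

Compute partial derivatives:
  f_x = -9*x**2 - 4*x*y - 14*x - y**2 - 6*y - 9.
  f_y = -2*x**2 - 2*x*y - 6*x - 3*y**2 - 16*y - 21.
Scan x_0 ∈ {−4, ..., 4}. For each x_0, f_y(x_0, y) is a polynomial in y; find its integer roots y ∈ {−4, ..., 4}, then test f_x and f at those candidates.
  x = -4: f_y(-4, y) = -3*y**2 - 8*y - 29; no integer root y with |y| ≤ 4.
  x = -3: f_y(-3, y) = -3*y**2 - 10*y - 21; no integer root y with |y| ≤ 4.
  x = -2: f_y(-2, y) = -3*y**2 - 12*y - 17; no integer root y with |y| ≤ 4.
  x = -1: f_y(-1, y) = -3*y**2 - 14*y - 17; no integer root y with |y| ≤ 4.
  x = 0: f_y(0, y) = -3*y**2 - 16*y - 21; vanishes at y ∈ {-3}. (0, -3): f_x = 0, f = 0 — SINGULAR.
  x = 1: f_y(1, y) = -3*y**2 - 18*y - 29; no integer root y with |y| ≤ 4.
  x = 2: f_y(2, y) = -3*y**2 - 20*y - 41; no integer root y with |y| ≤ 4.
  x = 3: f_y(3, y) = -3*y**2 - 22*y - 57; no integer root y with |y| ≤ 4.
  x = 4: f_y(4, y) = -3*y**2 - 24*y - 77; no integer root y with |y| ≤ 4.
Only singular point on the grid: (0, -3).
Classify: substitute x = 0 + u, y = -3 + v and expand: f = -3*u**3 - 2*u**2*v - u**2 - u*v**2 - v**3 + v**2.
No constant or linear terms (consistent with a singular point). Quadratic part: -u**2 + v**2. Cubic part: -3*u**3 - 2*u**2*v - u*v**2 - v**3.
The quadratic part v**2 - u**2 = (v − u)(v + u) splits into two distinct linear factors, so there are two distinct tangent lines y − -3 = ±(x − 0) — this is a node (ordinary double point).
Classification: node.


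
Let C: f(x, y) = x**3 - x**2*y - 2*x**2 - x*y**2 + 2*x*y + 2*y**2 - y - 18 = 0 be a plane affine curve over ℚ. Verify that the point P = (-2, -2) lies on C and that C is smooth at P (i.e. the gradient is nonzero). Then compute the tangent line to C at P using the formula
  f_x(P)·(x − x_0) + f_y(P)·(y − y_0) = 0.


Tangent line at P: 4*x - 25*y - 42 = 0.

Step 1: f(-2, -2) = 0, so P lies on C.
Step 2: partial derivatives
  f_x(x, y) = 3*x**2 - 2*x*y - 4*x - y**2 + 2*y, f_y(x, y) = -x**2 - 2*x*y + 2*x + 4*y - 1.
  f_x(P) = 4, f_y(P) = -25 (gradient nonzero, so P is smooth).
Step 3: tangent line at P: 4·(x − -2) + -25·(y − -2) = 0.
Expanding: 4*x - 25*y - 42 = 0.


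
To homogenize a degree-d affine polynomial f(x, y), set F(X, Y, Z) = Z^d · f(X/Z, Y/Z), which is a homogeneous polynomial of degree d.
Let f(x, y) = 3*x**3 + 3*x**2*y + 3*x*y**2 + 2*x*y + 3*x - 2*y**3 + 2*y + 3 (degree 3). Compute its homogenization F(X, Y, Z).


F(X, Y, Z) = 3*X**3 + 3*X**2*Y + 3*X*Y**2 + 2*X*Y*Z + 3*X*Z**2 - 2*Y**3 + 2*Y*Z**2 + 3*Z**3

deg(f) = 3.
Substitute x = X/Z, y = Y/Z into f, then multiply by Z^3.
  monomial 3·x^3·y^0 ↦ 3·X^3·Y^0·Z^0.
  monomial 3·x^2·y^1 ↦ 3·X^2·Y^1·Z^0.
  monomial 3·x^1·y^2 ↦ 3·X^1·Y^2·Z^0.
  monomial 2·x^1·y^1 ↦ 2·X^1·Y^1·Z^1.
  monomial 3·x^1·y^0 ↦ 3·X^1·Y^0·Z^2.
  monomial -2·x^0·y^3 ↦ -2·X^0·Y^3·Z^0.
  monomial 2·x^0·y^1 ↦ 2·X^0·Y^1·Z^2.
  monomial 3·x^0·y^0 ↦ 3·X^0·Y^0·Z^3.
Collecting: F(X, Y, Z) = 3*X**3 + 3*X**2*Y + 3*X*Y**2 + 2*X*Y*Z + 3*X*Z**2 - 2*Y**3 + 2*Y*Z**2 + 3*Z**3.


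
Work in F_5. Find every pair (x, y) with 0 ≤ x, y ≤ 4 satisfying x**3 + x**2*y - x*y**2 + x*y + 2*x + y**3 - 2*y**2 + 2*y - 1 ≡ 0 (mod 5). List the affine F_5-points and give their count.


Affine F_5-points: {(0, 1), (4, 3)}; count = 2.

For each of the 25 pairs (x, y) ∈ F_5², evaluate f(x, y) mod 5. Record the zeros.
  x = 0: [0↦4, 1↦0, 2↦3, 3↦4, 4↦4]  zeros at y ∈ {1}
  x = 1: [0↦2, 1↦4, 2↦1, 3↦4, 4↦4]  zeros at y ∈ ∅
  x = 2: [0↦1, 1↦1, 2↦4, 3↦1, 4↦3]  zeros at y ∈ ∅
  x = 3: [0↦2, 1↦2, 2↦3, 3↦1, 4↦2]  zeros at y ∈ ∅
  x = 4: [0↦1, 1↦3, 2↦4, 3↦0, 4↦2]  zeros at y ∈ {3}
Collecting zeros: affine points = {(0, 1), (4, 3)}.
Total count |C(F_5)_aff| = 2.


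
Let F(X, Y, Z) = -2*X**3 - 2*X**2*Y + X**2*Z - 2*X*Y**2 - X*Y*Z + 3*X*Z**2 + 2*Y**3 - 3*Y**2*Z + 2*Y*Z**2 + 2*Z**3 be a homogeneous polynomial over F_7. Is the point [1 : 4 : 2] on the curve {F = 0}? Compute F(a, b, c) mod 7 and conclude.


F(1,4,2) ≡ 2 (mod 7); P is NOT on the curve.

Evaluate F(1, 4, 2) term-by-term (mod 7).
  -2*X**3 ↦ -2·1·1·1 = -2
  -2*X**2*Y ↦ -2·1·4·1 = -8
  X**2*Z ↦ 1·1·1·2 = 2
  -2*X*Y**2 ↦ -2·1·16·1 = -32
  -X*Y*Z ↦ -1·1·4·2 = -8
  3*X*Z**2 ↦ 3·1·1·4 = 12
  2*Y**3 ↦ 2·1·64·1 = 128
  -3*Y**2*Z ↦ -3·1·16·2 = -96
  2*Y*Z**2 ↦ 2·1·4·4 = 32
  2*Z**3 ↦ 2·1·1·8 = 16
Sum: F(1, 4, 2) = (-2) + (-8) + (2) + (-32) + (-8) + (12) + (128) + (-96) + (32) + (16) = 44.
Reducing mod 7: 44 ≡ 2 (mod 7).
Since F(a, b, c) ≡ 2 ≠ 0 (mod 7), P does NOT lie on the curve.


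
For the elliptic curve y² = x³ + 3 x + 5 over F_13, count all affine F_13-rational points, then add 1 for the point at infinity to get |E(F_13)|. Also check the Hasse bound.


Affine points = {(1, 3), (1, 10), (4, 4), (4, 9), (11, 2), (11, 11), (12, 1), (12, 12)}; affine count = 8; |E(F_13)| = 9.

Discriminant check: Δ ∝ 4a³ + 27b² = 4·3³ + 27·5² = 4·27 + 27·25 ≡ 3 (mod 13). Nonzero ⇒ E is nonsingular.
For each x ∈ F_13, compute rhs = x³ + 3·x + 5 mod 13, then count y ∈ F_13 with y² ≡ rhs.
  x = 0: rhs = 5, matching y values: none (0 points).
  x = 1: rhs = 9, matching y values: 3, 10 (2 points).
  x = 2: rhs = 6, matching y values: none (0 points).
  x = 3: rhs = 2, matching y values: none (0 points).
  x = 4: rhs = 3, matching y values: 4, 9 (2 points).
  x = 5: rhs = 2, matching y values: none (0 points).
  x = 6: rhs = 5, matching y values: none (0 points).
  x = 7: rhs = 5, matching y values: none (0 points).
  x = 8: rhs = 8, matching y values: none (0 points).
  x = 9: rhs = 7, matching y values: none (0 points).
  x = 10: rhs = 8, matching y values: none (0 points).
  x = 11: rhs = 4, matching y values: 2, 11 (2 points).
  x = 12: rhs = 1, matching y values: 1, 12 (2 points).
Total affine count: 8.
Full point count |E(F_13)| = 8 + 1 = 9.
Hasse bound: |9 − (13+1)| = |-5| = 5 ≤ 2√13 ≈ 7.2111 ✓.


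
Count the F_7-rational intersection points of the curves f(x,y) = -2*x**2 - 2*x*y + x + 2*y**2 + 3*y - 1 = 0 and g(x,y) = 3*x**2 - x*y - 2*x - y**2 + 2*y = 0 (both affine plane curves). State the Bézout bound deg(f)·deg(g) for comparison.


Common zeros: {(6, 2)}; count = 1; Bézout bound = 4.

deg(f) = 2, deg(g) = 2, so Bézout bound = 4.
Scan x ∈ F_7. For each x, list the y ∈ F_7 with f(x, y) ≡ 0 and those with g(x, y) ≡ 0 (mod 7); the common zeros in that column are the intersection.
  x = 0: f ≡ 0 at y ∈ ∅; g ≡ 0 at y ∈ {0, 2}; common: ∅.
  x = 1: f ≡ 0 at y ∈ ∅; g ≡ 0 at y ∈ ∅; common: ∅.
  x = 2: f ≡ 0 at y ∈ {0, 4}; g ≡ 0 at y ∈ {1, 6}; common: ∅.
  x = 3: f ≡ 0 at y ∈ {2, 3}; g ≡ 0 at y ∈ {0, 6}; common: ∅.
  x = 4: f ≡ 0 at y ∈ ∅; g ≡ 0 at y ∈ ∅; common: ∅.
  x = 5: f ≡ 0 at y ∈ {3, 4}; g ≡ 0 at y ∈ ∅; common: ∅.
  x = 6: f ≡ 0 at y ∈ {2, 6}; g ≡ 0 at y ∈ {1, 2}; common: {2}.
Collecting: common zeros = {(6, 2)}, so the count is 1.
Comparison with the Bézout bound: 1 ≤ 4 = deg(f)·deg(g), as expected for curves with no common component (the affine F_7-count falls short of the bound because intersections may lie at infinity, over extension fields, or carry multiplicity).


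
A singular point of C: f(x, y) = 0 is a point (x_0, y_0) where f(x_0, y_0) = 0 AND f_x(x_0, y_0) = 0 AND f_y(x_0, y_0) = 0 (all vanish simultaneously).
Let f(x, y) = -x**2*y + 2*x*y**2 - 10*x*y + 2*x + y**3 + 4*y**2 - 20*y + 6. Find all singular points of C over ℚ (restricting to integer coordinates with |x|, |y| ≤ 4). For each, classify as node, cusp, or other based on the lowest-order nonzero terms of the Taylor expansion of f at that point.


Singular points: {(-3, 1)}; classification: node.

Compute partial derivatives:
  f_x = -2*x*y + 2*y**2 - 10*y + 2.
  f_y = -x**2 + 4*x*y - 10*x + 3*y**2 + 8*y - 20.
Scan x_0 ∈ {−4, ..., 4}. For each x_0, f_y(x_0, y) is a polynomial in y; find its integer roots y ∈ {−4, ..., 4}, then test f_x and f at those candidates.
  x = -4: f_y(-4, y) = 3*y**2 - 8*y + 4; vanishes at y ∈ {2}. (-4, 2): f_x = 6 ≠ 0.
  x = -3: f_y(-3, y) = 3*y**2 - 4*y + 1; vanishes at y ∈ {1}. (-3, 1): f_x = 0, f = 0 — SINGULAR.
  x = -2: f_y(-2, y) = 3*y**2 - 4; no integer root y with |y| ≤ 4.
  x = -1: f_y(-1, y) = 3*y**2 + 4*y - 11; no integer root y with |y| ≤ 4.
  x = 0: f_y(0, y) = 3*y**2 + 8*y - 20; no integer root y with |y| ≤ 4.
  x = 1: f_y(1, y) = 3*y**2 + 12*y - 31; no integer root y with |y| ≤ 4.
  x = 2: f_y(2, y) = 3*y**2 + 16*y - 44; vanishes at y ∈ {2}. (2, 2): f_x = -18 ≠ 0.
  x = 3: f_y(3, y) = 3*y**2 + 20*y - 59; no integer root y with |y| ≤ 4.
  x = 4: f_y(4, y) = 3*y**2 + 24*y - 76; no integer root y with |y| ≤ 4.
Only singular point on the grid: (-3, 1).
Classify: substitute x = -3 + u, y = 1 + v and expand: f = -u**2*v - u**2 + 2*u*v**2 + v**3 + v**2.
No constant or linear terms (consistent with a singular point). Quadratic part: -u**2 + v**2. Cubic part: -u**2*v + 2*u*v**2 + v**3.
The quadratic part v**2 - u**2 = (v − u)(v + u) splits into two distinct linear factors, so there are two distinct tangent lines y − 1 = ±(x − -3) — this is a node (ordinary double point).
Classification: node.
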